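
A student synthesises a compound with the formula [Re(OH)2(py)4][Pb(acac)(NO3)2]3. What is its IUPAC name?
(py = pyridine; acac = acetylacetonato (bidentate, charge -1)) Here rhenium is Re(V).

Re is given as +5; the cation's ligand charges sum to -2, so the complex cation is 3+.
With 3 anions per cation, each anion must be 3/3 = 1−.
Anion: ligand charges sum to -3; for the ion to be 1−, Pb = +2.

dihydroxotetrakis(pyridine)rhenium(V) (acetylacetonato)dinitratoplumbate(II)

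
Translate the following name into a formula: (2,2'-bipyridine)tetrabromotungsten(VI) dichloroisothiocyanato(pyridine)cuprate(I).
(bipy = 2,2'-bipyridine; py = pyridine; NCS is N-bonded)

[W(bipy)Br4][CuCl2(NCS)(py)]

Cation [W…]: ligand charges -4, W(VI) ⇒ ion charge 2+.
Anion [Cu…]: ligand charges -3, Cu(I) ⇒ ion charge 2−.
One 2+ cation balances one 2− anion.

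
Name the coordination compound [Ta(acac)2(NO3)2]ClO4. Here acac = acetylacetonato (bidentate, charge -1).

The 1 perchlorate counter-ion carries a total charge of -1, so each complex ion is 1+.
Ligand charges: 2×nitrato (-1 each), 2×acetylacetonato (-1 each); total -4. So Ta + (-4) = 1+, giving Ta = +5.
Ligands are named alphabetically: acetylacetonato before nitrato.

bis(acetylacetonato)dinitratotantalum(V) perchlorate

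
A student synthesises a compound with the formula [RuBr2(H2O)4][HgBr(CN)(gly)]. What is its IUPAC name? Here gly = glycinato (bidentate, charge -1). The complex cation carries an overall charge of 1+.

tetraaquadibromoruthenium(III) bromocyano(glycinato)mercurate(II)

The complex cation is given as 1+; its ligand charges sum to -2, so Ru = +3.
A 1:1 salt means the anion carries the equal and opposite charge, 1−.
Anion: ligand charges sum to -3; for the ion to be 1−, Hg = +2.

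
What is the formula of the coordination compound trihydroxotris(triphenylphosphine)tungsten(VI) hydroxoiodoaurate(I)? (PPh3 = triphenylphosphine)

Cation [W…]: ligand charges -3, W(VI) ⇒ ion charge 3+.
Anion [Au…]: ligand charges -2, Au(I) ⇒ ion charge 1−.

[W(OH)3(PPh3)3][AuI(OH)]3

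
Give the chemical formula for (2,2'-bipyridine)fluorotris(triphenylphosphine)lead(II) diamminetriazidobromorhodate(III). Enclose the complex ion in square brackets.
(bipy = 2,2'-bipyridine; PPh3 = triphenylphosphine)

[Pb(bipy)F(PPh3)3][RhBr(N3)3(NH3)2]

Cation [Pb…]: ligand charges -1, Pb(II) ⇒ ion charge 1+.
Anion [Rh…]: ligand charges -4, Rh(III) ⇒ ion charge 1−.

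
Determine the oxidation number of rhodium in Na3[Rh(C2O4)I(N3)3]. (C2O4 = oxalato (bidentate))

+3

3 sodium outside the brackets (+1 each) → the complex ion is 3−.
Ligand charges: 1×C2O4 = -2; 3×N3 = -3; 1×I = -1; sum -6.
Rh + (-6) = 3− ⇒ Rh is +3.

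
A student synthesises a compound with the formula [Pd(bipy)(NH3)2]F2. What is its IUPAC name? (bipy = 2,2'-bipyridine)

diammine(2,2'-bipyridine)palladium(II) fluoride

The 2 fluoride counter-ions carry a total charge of -2, so each complex ion is 2+.
Ligand charges: 1×2,2'-bipyridine (neutral), 2×ammine (neutral); total 0. So Pd + (0) = 2+, giving Pd = +2.
Ligands are named alphabetically: ammine before bipyridine.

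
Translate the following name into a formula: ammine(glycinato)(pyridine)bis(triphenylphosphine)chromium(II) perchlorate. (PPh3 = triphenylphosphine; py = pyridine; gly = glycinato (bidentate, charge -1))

[Cr(gly)(NH3)(PPh3)2(py)]ClO4

Ligands: 1 ammine (NH3, neutral), 2 triphenylphosphine (PPh3, neutral), 1 pyridine (py, neutral), 1 glycinato (gly, -1). Ligand charge sum = -1.
Charge balance with perchlorate (-1) requires 1 complex ion per 1 perchlorate.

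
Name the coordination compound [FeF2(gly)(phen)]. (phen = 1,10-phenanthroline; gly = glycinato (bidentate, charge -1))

difluoro(glycinato)(1,10-phenanthroline)iron(III)

There is no counter-ion, so the complex is neutral overall.
Ligand charges: 1×1,10-phenanthroline (neutral), 2×fluoro (-1 each), 1×glycinato (-1 each); total -3. So Fe + (-3) = 0, giving Fe = +3.
Ligands are named alphabetically: fluoro before glycinato before phenanthroline.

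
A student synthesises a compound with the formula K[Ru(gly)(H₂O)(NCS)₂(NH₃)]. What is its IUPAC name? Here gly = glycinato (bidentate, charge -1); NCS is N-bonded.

potassium ammineaqua(glycinato)diisothiocyanatoruthenate(II)

The 1 potassium counter-ion carries a total charge of +1, so each complex ion is 1−.
Ligand charges: 1×ammine (neutral), 1×aqua (neutral), 1×glycinato (-1 each), 2×isothiocyanato (-1 each); total -3. So Ru + (-3) = 1−, giving Ru = +2.
Ligands are named alphabetically: ammine before aqua before glycinato before isothiocyanato.
The complex ion is anionic, so ruthenium takes the -ate form ruthenate(II).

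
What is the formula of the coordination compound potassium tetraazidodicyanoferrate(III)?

K3[Fe(CN)2(N3)4]

Ligands: 2 cyano (CN, -1), 4 azido (N3, -1). Ligand charge sum = -6.
With Fe in oxidation state +3, the complex ion is [Fe...]^3−.
Charge balance with potassium (+1) requires 1 complex ion per 3 potassium.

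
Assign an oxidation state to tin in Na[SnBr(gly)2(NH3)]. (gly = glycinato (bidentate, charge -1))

+2

1 sodium outside the brackets (+1 each) → the complex ion is 1−.
Ligand charges: 1×Br = -1; 2×gly = -2; 1×NH3 neutral; sum -3.
Sn + (-3) = 1− ⇒ Sn is +2.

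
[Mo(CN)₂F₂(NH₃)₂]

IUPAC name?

There is no counter-ion, so the complex is neutral overall.
Ligand charges: 2×cyano (-1 each), 2×ammine (neutral), 2×fluoro (-1 each); total -4. So Mo + (-4) = 0, giving Mo = +4.
Ligands are named alphabetically: ammine before cyano before fluoro.

diamminedicyanodifluoromolybdenum(IV)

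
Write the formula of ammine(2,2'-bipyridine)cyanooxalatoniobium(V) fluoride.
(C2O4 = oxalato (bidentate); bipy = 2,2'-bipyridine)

Ligands: 1 oxalato (C2O4, -2), 1 ammine (NH3, neutral), 1 2,2'-bipyridine (bipy, neutral), 1 cyano (CN, -1). Ligand charge sum = -3.
With Nb in oxidation state +5, the complex ion is [Nb...]^2+.
Charge balance with fluoride (-1) requires 1 complex ion per 2 fluoride.

[Nb(bipy)(C2O4)(CN)(NH3)]F2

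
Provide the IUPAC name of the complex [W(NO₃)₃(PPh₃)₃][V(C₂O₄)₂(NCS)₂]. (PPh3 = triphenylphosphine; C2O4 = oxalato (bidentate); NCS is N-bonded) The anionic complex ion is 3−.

Both ions are complex: the cation is named first with the plain metal name, the anion second with the -ate form; each ion's ligands are alphabetised independently.
The complex anion is given as 3−; its ligand charges sum to -6, so V = +3.
A 1:1 salt means the cation carries the equal and opposite charge, 3+.
Cation: ligand charges sum to -3; for the ion to be 3+, W = +6.

trinitratotris(triphenylphosphine)tungsten(VI) diisothiocyanatodioxalatovanadate(III)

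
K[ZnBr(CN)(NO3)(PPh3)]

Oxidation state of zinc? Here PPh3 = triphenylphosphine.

1 potassium outside the brackets (+1 each) → the complex ion is 1−.
Ligand charges: 1×CN = -1; 1×Br = -1; 1×NO3 = -1; 1×PPh3 neutral; sum -3.
Zn + (-3) = 1− ⇒ Zn is +2.

+2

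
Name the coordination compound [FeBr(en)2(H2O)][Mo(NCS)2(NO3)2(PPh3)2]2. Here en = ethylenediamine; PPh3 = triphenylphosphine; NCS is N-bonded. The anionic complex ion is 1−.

Both ions are complex: the cation is named first with the plain metal name, the anion second with the -ate form; each ion's ligands are alphabetised independently.
The complex anion is given as 1−; its ligand charges sum to -4, so Mo = +3.
With 2 anions per cation, the cation must be 2×1 = 2+.
Cation: ligand charges sum to -1; for the ion to be 2+, Fe = +3.

aquabromobis(ethylenediamine)iron(III) diisothiocyanatodinitratobis(triphenylphosphine)molybdate(III)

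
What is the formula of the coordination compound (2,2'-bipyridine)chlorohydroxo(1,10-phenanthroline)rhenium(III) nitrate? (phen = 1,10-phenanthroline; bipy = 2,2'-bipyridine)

Ligands: 1 hydroxo (OH, -1), 1 1,10-phenanthroline (phen, neutral), 1 2,2'-bipyridine (bipy, neutral), 1 chloro (Cl, -1). Ligand charge sum = -2.
With Re in oxidation state +3, the complex ion is [Re...]^1+.
Charge balance with nitrate (-1) requires 1 complex ion per 1 nitrate.

[Re(bipy)Cl(OH)(phen)]NO3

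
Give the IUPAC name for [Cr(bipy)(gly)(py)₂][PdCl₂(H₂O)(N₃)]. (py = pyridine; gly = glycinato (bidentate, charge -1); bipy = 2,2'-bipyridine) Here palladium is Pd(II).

(2,2'-bipyridine)(glycinato)bis(pyridine)chromium(II) aquaazidodichloropalladate(II)

Pd is given as +2; the anion's ligand charges sum to -3, so the complex anion is 1−.
A 1:1 salt means the cation carries the equal and opposite charge, 1+.
Cation: ligand charges sum to -1; for the ion to be 1+, Cr = +2.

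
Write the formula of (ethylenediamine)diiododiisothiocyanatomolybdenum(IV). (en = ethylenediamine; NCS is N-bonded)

[Mo(en)I2(NCS)2]

Ligands: 1 ethylenediamine (en, neutral), 2 isothiocyanato (NCS, -1), 2 iodo (I, -1). Ligand charge sum = -4.
With Mo in oxidation state +4, the complex ion is [Mo...].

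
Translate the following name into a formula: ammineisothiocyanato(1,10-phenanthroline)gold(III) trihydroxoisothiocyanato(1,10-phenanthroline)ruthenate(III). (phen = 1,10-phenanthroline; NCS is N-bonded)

[Au(NCS)(NH3)(phen)][Ru(NCS)(OH)3(phen)]2

Cation [Au…]: ligand charges -1, Au(III) ⇒ ion charge 2+.
Anion [Ru…]: ligand charges -4, Ru(III) ⇒ ion charge 1−.
One 2+ cation requires 2 of the 1− anion.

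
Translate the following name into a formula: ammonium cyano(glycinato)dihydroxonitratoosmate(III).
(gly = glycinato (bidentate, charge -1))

(NH4)2[Os(CN)(gly)(NO3)(OH)2]

Ligands: 1 glycinato (gly, -1), 1 cyano (CN, -1), 1 nitrato (NO3, -1), 2 hydroxo (OH, -1). Ligand charge sum = -5.
Charge balance with ammonium (+1) requires 1 complex ion per 2 ammonium.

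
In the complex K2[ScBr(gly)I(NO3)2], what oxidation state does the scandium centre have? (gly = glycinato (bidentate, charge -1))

2 potassium outside the brackets (+1 each) → the complex ion is 2−.
Ligand charges: 1×Br = -1; 1×I = -1; 1×gly = -1; 2×NO3 = -2; sum -5.
Sc + (-5) = 2− ⇒ Sc is +3.

+3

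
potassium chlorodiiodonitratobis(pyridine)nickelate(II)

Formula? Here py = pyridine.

K2[NiClI2(NO3)(py)2]

Ligands: 1 nitrato (NO3, -1), 2 iodo (I, -1), 2 pyridine (py, neutral), 1 chloro (Cl, -1). Ligand charge sum = -4.
Charge balance with potassium (+1) requires 1 complex ion per 2 potassium.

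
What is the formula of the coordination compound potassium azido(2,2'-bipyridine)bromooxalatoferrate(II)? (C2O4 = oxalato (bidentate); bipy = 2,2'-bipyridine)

Ligands: 1 oxalato (C2O4, -2), 1 2,2'-bipyridine (bipy, neutral), 1 bromo (Br, -1), 1 azido (N3, -1). Ligand charge sum = -4.
With Fe in oxidation state +2, the complex ion is [Fe...]^2−.
Charge balance with potassium (+1) requires 1 complex ion per 2 potassium.

K2[Fe(bipy)Br(C2O4)(N3)]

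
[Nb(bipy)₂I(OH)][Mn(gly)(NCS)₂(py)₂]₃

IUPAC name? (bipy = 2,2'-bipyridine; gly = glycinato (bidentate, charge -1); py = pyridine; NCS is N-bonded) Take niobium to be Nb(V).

bis(2,2'-bipyridine)hydroxoiodoniobium(V) (glycinato)diisothiocyanatobis(pyridine)manganate(II)

Nb is given as +5; the cation's ligand charges sum to -2, so the complex cation is 3+.
With 3 anions per cation, each anion must be 3/3 = 1−.
Anion: ligand charges sum to -3; for the ion to be 1−, Mn = +2.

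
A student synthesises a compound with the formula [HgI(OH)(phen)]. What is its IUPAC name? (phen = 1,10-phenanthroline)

There is no counter-ion, so the complex is neutral overall.
Ligand charges: 1×hydroxo (-1 each), 1×iodo (-1 each), 1×1,10-phenanthroline (neutral); total -2. So Hg + (-2) = 0, giving Hg = +2.
Ligands are named alphabetically: hydroxo before iodo before phenanthroline.

hydroxoiodo(1,10-phenanthroline)mercury(II)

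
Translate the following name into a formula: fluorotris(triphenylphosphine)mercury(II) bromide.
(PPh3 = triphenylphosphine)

[HgF(PPh3)3]Br

Ligands: 3 triphenylphosphine (PPh3, neutral), 1 fluoro (F, -1). Ligand charge sum = -1.
With Hg in oxidation state +2, the complex ion is [Hg...]^1+.
Charge balance with bromide (-1) requires 1 complex ion per 1 bromide.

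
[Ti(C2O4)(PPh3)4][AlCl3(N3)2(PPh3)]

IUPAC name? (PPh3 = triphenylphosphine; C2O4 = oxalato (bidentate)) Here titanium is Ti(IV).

Ti is given as +4; the cation's ligand charges sum to -2, so the complex cation is 2+.
A 1:1 salt means the anion carries the equal and opposite charge, 2−.
Anion: ligand charges sum to -5; for the ion to be 2−, Al = +3.

oxalatotetrakis(triphenylphosphine)titanium(IV) diazidotrichloro(triphenylphosphine)aluminate(III)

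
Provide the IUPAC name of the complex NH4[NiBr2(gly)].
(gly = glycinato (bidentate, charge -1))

The 1 ammonium counter-ion carries a total charge of +1, so each complex ion is 1−.
Ligand charges: 1×glycinato (-1 each), 2×bromo (-1 each); total -3. So Ni + (-3) = 1−, giving Ni = +2.
Ligands are named alphabetically: bromo before glycinato.
The complex ion is anionic, so nickel takes the -ate form nickelate(II).

ammonium dibromo(glycinato)nickelate(II)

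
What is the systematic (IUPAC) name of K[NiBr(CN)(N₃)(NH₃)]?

potassium ammineazidobromocyanonickelate(II)

The 1 potassium counter-ion carries a total charge of +1, so each complex ion is 1−.
Ligand charges: 1×ammine (neutral), 1×azido (-1 each), 1×cyano (-1 each), 1×bromo (-1 each); total -3. So Ni + (-3) = 1−, giving Ni = +2.
The complex ion is anionic, so nickel takes the -ate form nickelate(II).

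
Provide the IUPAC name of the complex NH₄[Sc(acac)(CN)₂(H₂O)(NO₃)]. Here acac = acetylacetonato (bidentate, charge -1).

ammonium (acetylacetonato)aquadicyanonitratoscandate(III)

The 1 ammonium counter-ion carries a total charge of +1, so each complex ion is 1−.
Ligand charges: 2×cyano (-1 each), 1×aqua (neutral), 1×nitrato (-1 each), 1×acetylacetonato (-1 each); total -4. So Sc + (-4) = 1−, giving Sc = +3.
Ligands are named alphabetically: acetylacetonato before aqua before cyano before nitrato.
The complex ion is anionic, so scandium takes the -ate form scandate(III).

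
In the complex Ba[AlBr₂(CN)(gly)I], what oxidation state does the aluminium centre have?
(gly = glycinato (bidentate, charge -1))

+3

1 barium outside the brackets (+2 each) → the complex ion is 2−.
Ligand charges: 1×gly = -1; 2×Br = -2; 1×I = -1; 1×CN = -1; sum -5.
Al + (-5) = 2− ⇒ Al is +3.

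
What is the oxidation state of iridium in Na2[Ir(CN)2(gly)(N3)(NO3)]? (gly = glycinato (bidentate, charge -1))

+3

2 sodium outside the brackets (+1 each) → the complex ion is 2−.
Ligand charges: 1×gly = -1; 2×CN = -2; 1×NO3 = -1; 1×N3 = -1; sum -5.
Ir + (-5) = 2− ⇒ Ir is +3.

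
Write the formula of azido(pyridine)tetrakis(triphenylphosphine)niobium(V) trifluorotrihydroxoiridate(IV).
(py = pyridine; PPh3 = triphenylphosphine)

[Nb(N3)(PPh3)4(py)][IrF3(OH)3]2

Cation [Nb…]: ligand charges -1, Nb(V) ⇒ ion charge 4+.
Anion [Ir…]: ligand charges -6, Ir(IV) ⇒ ion charge 2−.
One 4+ cation requires 2 of the 2− anion.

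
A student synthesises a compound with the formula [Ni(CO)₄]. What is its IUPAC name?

tetracarbonylnickel(0)

There is no counter-ion, so the complex is neutral overall.
Ligand charges: 4×carbonyl (neutral); total 0. So Ni + (0) = 0, giving Ni = 0.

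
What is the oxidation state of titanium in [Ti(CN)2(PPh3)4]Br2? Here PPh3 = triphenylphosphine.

+4

2 bromide outside the brackets (-1 each) → the complex ion is 2+.
Ligand charges: 2×CN = -2; 4×PPh3 neutral; sum -2.
Ti + (-2) = 2+ ⇒ Ti is +4.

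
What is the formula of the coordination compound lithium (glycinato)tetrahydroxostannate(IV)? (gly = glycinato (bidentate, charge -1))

Ligands: 1 glycinato (gly, -1), 4 hydroxo (OH, -1). Ligand charge sum = -5.
Charge balance with lithium (+1) requires 1 complex ion per 1 lithium.

Li[Sn(gly)(OH)4]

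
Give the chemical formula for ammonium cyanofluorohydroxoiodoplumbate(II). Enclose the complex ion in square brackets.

Ligands: 1 hydroxo (OH, -1), 1 iodo (I, -1), 1 cyano (CN, -1), 1 fluoro (F, -1). Ligand charge sum = -4.
With Pb in oxidation state +2, the complex ion is [Pb...]^2−.
Charge balance with ammonium (+1) requires 1 complex ion per 2 ammonium.

(NH4)2[Pb(CN)FI(OH)]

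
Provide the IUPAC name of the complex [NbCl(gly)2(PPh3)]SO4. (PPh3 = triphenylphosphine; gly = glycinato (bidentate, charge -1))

The 1 sulfate counter-ion carries a total charge of -2, so each complex ion is 2+.
Ligand charges: 1×triphenylphosphine (neutral), 2×glycinato (-1 each), 1×chloro (-1 each); total -3. So Nb + (-3) = 2+, giving Nb = +5.
Ligands are named alphabetically: chloro before glycinato before triphenylphosphine.

chlorobis(glycinato)(triphenylphosphine)niobium(V) sulfate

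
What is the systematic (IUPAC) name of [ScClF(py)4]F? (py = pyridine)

The 1 fluoride counter-ion carries a total charge of -1, so each complex ion is 1+.
Ligand charges: 1×chloro (-1 each), 4×pyridine (neutral), 1×fluoro (-1 each); total -2. So Sc + (-2) = 1+, giving Sc = +3.
Ligands are named alphabetically: chloro before fluoro before pyridine.

chlorofluorotetrakis(pyridine)scandium(III) fluoride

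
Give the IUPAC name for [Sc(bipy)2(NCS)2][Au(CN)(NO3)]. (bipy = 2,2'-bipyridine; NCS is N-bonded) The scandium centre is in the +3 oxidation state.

bis(2,2'-bipyridine)diisothiocyanatoscandium(III) cyanonitratoaurate(I)

Both ions are complex: the cation is named first with the plain metal name, the anion second with the -ate form; each ion's ligands are alphabetised independently.
Sc is given as +3; the cation's ligand charges sum to -2, so the complex cation is 1+.
A 1:1 salt means the anion carries the equal and opposite charge, 1−.
Anion: ligand charges sum to -2; for the ion to be 1−, Au = +1.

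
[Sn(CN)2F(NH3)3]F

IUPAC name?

The 1 fluoride counter-ion carries a total charge of -1, so each complex ion is 1+.
Ligand charges: 3×ammine (neutral), 1×fluoro (-1 each), 2×cyano (-1 each); total -3. So Sn + (-3) = 1+, giving Sn = +4.
Ligands are named alphabetically: ammine before cyano before fluoro.

triamminedicyanofluorotin(IV) fluoride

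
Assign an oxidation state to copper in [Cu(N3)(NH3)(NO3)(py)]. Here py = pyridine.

No counter-ion: the bracketed complex is neutral.
Ligand charges: 1×py neutral; 1×NH3 neutral; 1×N3 = -1; 1×NO3 = -1; sum -2.
Cu + (-2) = 0 ⇒ Cu is +2.

+2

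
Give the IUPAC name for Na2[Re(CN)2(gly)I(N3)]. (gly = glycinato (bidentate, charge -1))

sodium azidodicyano(glycinato)iodorhenate(III)

The 2 sodium counter-ions carry a total charge of +2, so each complex ion is 2−.
Ligand charges: 1×glycinato (-1 each), 1×azido (-1 each), 2×cyano (-1 each), 1×iodo (-1 each); total -5. So Re + (-5) = 2−, giving Re = +3.
Ligands are named alphabetically: azido before cyano before glycinato before iodo.
The complex ion is anionic, so rhenium takes the -ate form rhenate(III).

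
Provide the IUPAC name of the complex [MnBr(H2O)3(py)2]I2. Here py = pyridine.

The 2 iodide counter-ions carry a total charge of -2, so each complex ion is 2+.
Ligand charges: 3×aqua (neutral), 1×bromo (-1 each), 2×pyridine (neutral); total -1. So Mn + (-1) = 2+, giving Mn = +3.
Ligands are named alphabetically: aqua before bromo before pyridine.

triaquabromobis(pyridine)manganese(III) iodide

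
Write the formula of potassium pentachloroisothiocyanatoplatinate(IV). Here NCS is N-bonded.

K2[PtCl5(NCS)]

Ligands: 5 chloro (Cl, -1), 1 isothiocyanato (NCS, -1). Ligand charge sum = -6.
With Pt in oxidation state +4, the complex ion is [Pt...]^2−.
Charge balance with potassium (+1) requires 1 complex ion per 2 potassium.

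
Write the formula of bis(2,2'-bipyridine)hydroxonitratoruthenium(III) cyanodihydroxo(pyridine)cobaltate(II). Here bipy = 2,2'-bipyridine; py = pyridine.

[Ru(bipy)2(NO3)(OH)][Co(CN)(OH)2(py)]

Cation [Ru…]: ligand charges -2, Ru(III) ⇒ ion charge 1+.
Anion [Co…]: ligand charges -3, Co(II) ⇒ ion charge 1−.
One 1+ cation balances one 1− anion.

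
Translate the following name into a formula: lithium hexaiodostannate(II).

Ligands: 6 iodo (I, -1). Ligand charge sum = -6.
Charge balance with lithium (+1) requires 1 complex ion per 4 lithium.

Li4[SnI6]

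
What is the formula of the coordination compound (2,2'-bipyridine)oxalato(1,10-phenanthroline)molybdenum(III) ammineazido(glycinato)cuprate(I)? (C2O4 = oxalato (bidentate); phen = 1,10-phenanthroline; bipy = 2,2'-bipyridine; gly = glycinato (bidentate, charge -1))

[Mo(bipy)(C2O4)(phen)][Cu(gly)(N3)(NH3)]

Cation [Mo…]: ligand charges -2, Mo(III) ⇒ ion charge 1+.
Anion [Cu…]: ligand charges -2, Cu(I) ⇒ ion charge 1−.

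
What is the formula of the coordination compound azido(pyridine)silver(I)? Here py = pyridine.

Ligands: 1 pyridine (py, neutral), 1 azido (N3, -1). Ligand charge sum = -1.
With Ag in oxidation state +1, the complex ion is [Ag...].

[Ag(N3)(py)]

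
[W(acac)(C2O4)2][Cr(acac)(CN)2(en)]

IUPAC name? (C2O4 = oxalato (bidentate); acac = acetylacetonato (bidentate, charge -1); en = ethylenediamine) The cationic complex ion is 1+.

(acetylacetonato)dioxalatotungsten(VI) (acetylacetonato)dicyano(ethylenediamine)chromate(II)

The complex cation is given as 1+; its ligand charges sum to -5, so W = +6.
A 1:1 salt means the anion carries the equal and opposite charge, 1−.
Anion: ligand charges sum to -3; for the ion to be 1−, Cr = +2.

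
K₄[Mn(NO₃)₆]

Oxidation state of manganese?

4 potassium outside the brackets (+1 each) → the complex ion is 4−.
Ligand charges: 6×NO3 = -6; sum -6.
Mn + (-6) = 4− ⇒ Mn is +2.

+2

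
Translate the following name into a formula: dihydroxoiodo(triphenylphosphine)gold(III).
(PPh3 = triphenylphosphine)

Ligands: 2 hydroxo (OH, -1), 1 iodo (I, -1), 1 triphenylphosphine (PPh3, neutral). Ligand charge sum = -3.
With Au in oxidation state +3, the complex ion is [Au...].

[AuI(OH)2(PPh3)]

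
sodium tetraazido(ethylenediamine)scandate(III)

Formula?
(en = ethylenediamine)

Ligands: 1 ethylenediamine (en, neutral), 4 azido (N3, -1). Ligand charge sum = -4.
With Sc in oxidation state +3, the complex ion is [Sc...]^1−.
Charge balance with sodium (+1) requires 1 complex ion per 1 sodium.

Na[Sc(en)(N3)4]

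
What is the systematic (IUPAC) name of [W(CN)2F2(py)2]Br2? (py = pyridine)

dicyanodifluorobis(pyridine)tungsten(VI) bromide

The 2 bromide counter-ions carry a total charge of -2, so each complex ion is 2+.
Ligand charges: 2×pyridine (neutral), 2×fluoro (-1 each), 2×cyano (-1 each); total -4. So W + (-4) = 2+, giving W = +6.
Ligands are named alphabetically: cyano before fluoro before pyridine.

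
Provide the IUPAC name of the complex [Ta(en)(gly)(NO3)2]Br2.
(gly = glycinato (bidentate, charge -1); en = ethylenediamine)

The 2 bromide counter-ions carry a total charge of -2, so each complex ion is 2+.
Ligand charges: 2×nitrato (-1 each), 1×glycinato (-1 each), 1×ethylenediamine (neutral); total -3. So Ta + (-3) = 2+, giving Ta = +5.
Ligands are named alphabetically: ethylenediamine before glycinato before nitrato.

(ethylenediamine)(glycinato)dinitratotantalum(V) bromide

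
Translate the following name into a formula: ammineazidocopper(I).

[Cu(N3)(NH3)]

Ligands: 1 ammine (NH3, neutral), 1 azido (N3, -1). Ligand charge sum = -1.
With Cu in oxidation state +1, the complex ion is [Cu...].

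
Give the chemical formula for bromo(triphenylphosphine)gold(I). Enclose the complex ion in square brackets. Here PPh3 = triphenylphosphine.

Ligands: 1 bromo (Br, -1), 1 triphenylphosphine (PPh3, neutral). Ligand charge sum = -1.
With Au in oxidation state +1, the complex ion is [Au...].

[AuBr(PPh3)]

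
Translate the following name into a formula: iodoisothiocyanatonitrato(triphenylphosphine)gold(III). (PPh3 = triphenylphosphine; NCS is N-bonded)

[AuI(NCS)(NO3)(PPh3)]

Ligands: 1 iodo (I, -1), 1 nitrato (NO3, -1), 1 triphenylphosphine (PPh3, neutral), 1 isothiocyanato (NCS, -1). Ligand charge sum = -3.
With Au in oxidation state +3, the complex ion is [Au...].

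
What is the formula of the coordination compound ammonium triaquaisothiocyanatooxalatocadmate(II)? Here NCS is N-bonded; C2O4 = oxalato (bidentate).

Ligands: 1 isothiocyanato (NCS, -1), 3 aqua (H2O, neutral), 1 oxalato (C2O4, -2). Ligand charge sum = -3.
Charge balance with ammonium (+1) requires 1 complex ion per 1 ammonium.

NH4[Cd(C2O4)(H2O)3(NCS)]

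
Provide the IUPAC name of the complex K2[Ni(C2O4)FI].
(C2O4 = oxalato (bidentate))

The 2 potassium counter-ions carry a total charge of +2, so each complex ion is 2−.
Ligand charges: 1×fluoro (-1 each), 1×oxalato (-2 each), 1×iodo (-1 each); total -4. So Ni + (-4) = 2−, giving Ni = +2.
The complex ion is anionic, so nickel takes the -ate form nickelate(II).

potassium fluoroiodooxalatonickelate(II)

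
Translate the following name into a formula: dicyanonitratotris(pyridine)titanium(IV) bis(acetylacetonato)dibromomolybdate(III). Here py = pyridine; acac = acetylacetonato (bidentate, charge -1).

[Ti(CN)2(NO3)(py)3][Mo(acac)2Br2]

Cation [Ti…]: ligand charges -3, Ti(IV) ⇒ ion charge 1+.
Anion [Mo…]: ligand charges -4, Mo(III) ⇒ ion charge 1−.
One 1+ cation balances one 1− anion.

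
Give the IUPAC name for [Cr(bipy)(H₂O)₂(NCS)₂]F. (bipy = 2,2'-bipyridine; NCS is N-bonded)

diaqua(2,2'-bipyridine)diisothiocyanatochromium(III) fluoride

The 1 fluoride counter-ion carries a total charge of -1, so each complex ion is 1+.
Ligand charges: 1×2,2'-bipyridine (neutral), 2×aqua (neutral), 2×isothiocyanato (-1 each); total -2. So Cr + (-2) = 1+, giving Cr = +3.
Ligands are named alphabetically: aqua before bipyridine before isothiocyanato.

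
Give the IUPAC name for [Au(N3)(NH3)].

There is no counter-ion, so the complex is neutral overall.
Ligand charges: 1×azido (-1 each), 1×ammine (neutral); total -1. So Au + (-1) = 0, giving Au = +1.
Ligands are named alphabetically: ammine before azido.

ammineazidogold(I)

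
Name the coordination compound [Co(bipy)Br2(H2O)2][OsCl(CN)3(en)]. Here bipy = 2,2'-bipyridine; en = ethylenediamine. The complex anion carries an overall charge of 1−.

Both ions are complex: the cation is named first with the plain metal name, the anion second with the -ate form; each ion's ligands are alphabetised independently.
The complex anion is given as 1−; its ligand charges sum to -4, so Os = +3.
A 1:1 salt means the cation carries the equal and opposite charge, 1+.
Cation: ligand charges sum to -2; for the ion to be 1+, Co = +3.

diaqua(2,2'-bipyridine)dibromocobalt(III) chlorotricyano(ethylenediamine)osmate(III)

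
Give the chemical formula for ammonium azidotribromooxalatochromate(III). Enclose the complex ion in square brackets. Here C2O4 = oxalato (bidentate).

Ligands: 3 bromo (Br, -1), 1 oxalato (C2O4, -2), 1 azido (N3, -1). Ligand charge sum = -6.
With Cr in oxidation state +3, the complex ion is [Cr...]^3−.
Charge balance with ammonium (+1) requires 1 complex ion per 3 ammonium.

(NH4)3[CrBr3(C2O4)(N3)]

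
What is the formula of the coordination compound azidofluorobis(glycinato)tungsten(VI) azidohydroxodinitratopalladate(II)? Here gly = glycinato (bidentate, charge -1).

Cation [W…]: ligand charges -4, W(VI) ⇒ ion charge 2+.
Anion [Pd…]: ligand charges -4, Pd(II) ⇒ ion charge 2−.
One 2+ cation balances one 2− anion.

[WF(gly)2(N3)][Pd(N3)(NO3)2(OH)]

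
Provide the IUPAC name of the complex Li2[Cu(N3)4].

The 2 lithium counter-ions carry a total charge of +2, so each complex ion is 2−.
Ligand charges: 4×azido (-1 each); total -4. So Cu + (-4) = 2−, giving Cu = +2.
The complex ion is anionic, so copper takes the -ate form cuprate(II).

lithium tetraazidocuprate(II)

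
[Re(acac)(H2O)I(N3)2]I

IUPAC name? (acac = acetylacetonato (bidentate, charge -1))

The 1 iodide counter-ion carries a total charge of -1, so each complex ion is 1+.
Ligand charges: 1×iodo (-1 each), 1×aqua (neutral), 1×acetylacetonato (-1 each), 2×azido (-1 each); total -4. So Re + (-4) = 1+, giving Re = +5.
Ligands are named alphabetically: acetylacetonato before aqua before azido before iodo.

(acetylacetonato)aquadiazidoiodorhenium(V) iodide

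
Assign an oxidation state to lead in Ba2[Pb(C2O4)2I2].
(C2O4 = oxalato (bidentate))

2 barium outside the brackets (+2 each) → the complex ion is 4−.
Ligand charges: 2×I = -2; 2×C2O4 = -4; sum -6.
Pb + (-6) = 4− ⇒ Pb is +2.

+2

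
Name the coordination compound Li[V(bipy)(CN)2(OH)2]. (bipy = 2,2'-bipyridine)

lithium (2,2'-bipyridine)dicyanodihydroxovanadate(III)

The 1 lithium counter-ion carries a total charge of +1, so each complex ion is 1−.
Ligand charges: 1×2,2'-bipyridine (neutral), 2×hydroxo (-1 each), 2×cyano (-1 each); total -4. So V + (-4) = 1−, giving V = +3.
The complex ion is anionic, so vanadium takes the -ate form vanadate(III).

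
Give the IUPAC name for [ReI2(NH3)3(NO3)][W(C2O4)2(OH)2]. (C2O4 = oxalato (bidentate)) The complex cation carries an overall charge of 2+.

triamminediiodonitratorhenium(V) dihydroxodioxalatotungstate(IV)

The complex cation is given as 2+; its ligand charges sum to -3, so Re = +5.
A 1:1 salt means the anion carries the equal and opposite charge, 2−.
Anion: ligand charges sum to -6; for the ion to be 2−, W = +4.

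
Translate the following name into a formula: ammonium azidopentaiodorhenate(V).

Ligands: 1 azido (N3, -1), 5 iodo (I, -1). Ligand charge sum = -6.
With Re in oxidation state +5, the complex ion is [Re...]^1−.
Charge balance with ammonium (+1) requires 1 complex ion per 1 ammonium.

NH4[ReI5(N3)]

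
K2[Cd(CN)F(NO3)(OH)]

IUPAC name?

potassium cyanofluorohydroxonitratocadmate(II)

The 2 potassium counter-ions carry a total charge of +2, so each complex ion is 2−.
Ligand charges: 1×nitrato (-1 each), 1×fluoro (-1 each), 1×cyano (-1 each), 1×hydroxo (-1 each); total -4. So Cd + (-4) = 2−, giving Cd = +2.
Ligands are named alphabetically: cyano before fluoro before hydroxo before nitrato.
The complex ion is anionic, so cadmium takes the -ate form cadmate(II).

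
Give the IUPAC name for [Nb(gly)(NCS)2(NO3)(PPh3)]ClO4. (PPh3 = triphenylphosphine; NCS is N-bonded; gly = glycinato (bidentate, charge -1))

The 1 perchlorate counter-ion carries a total charge of -1, so each complex ion is 1+.
Ligand charges: 1×triphenylphosphine (neutral), 1×nitrato (-1 each), 2×isothiocyanato (-1 each), 1×glycinato (-1 each); total -4. So Nb + (-4) = 1+, giving Nb = +5.
Ligands are named alphabetically: glycinato before isothiocyanato before nitrato before triphenylphosphine.

(glycinato)diisothiocyanatonitrato(triphenylphosphine)niobium(V) perchlorate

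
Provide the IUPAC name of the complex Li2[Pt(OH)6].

lithium hexahydroxoplatinate(IV)

The 2 lithium counter-ions carry a total charge of +2, so each complex ion is 2−.
Ligand charges: 6×hydroxo (-1 each); total -6. So Pt + (-6) = 2−, giving Pt = +4.
The complex ion is anionic, so platinum takes the -ate form platinate(IV).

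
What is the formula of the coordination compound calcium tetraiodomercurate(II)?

Ca[HgI4]

Ligands: 4 iodo (I, -1). Ligand charge sum = -4.
Charge balance with calcium (+2) requires 1 complex ion per 1 calcium.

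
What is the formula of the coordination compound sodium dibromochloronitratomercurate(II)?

Na2[HgBr2Cl(NO3)]

Ligands: 1 nitrato (NO3, -1), 2 bromo (Br, -1), 1 chloro (Cl, -1). Ligand charge sum = -4.
With Hg in oxidation state +2, the complex ion is [Hg...]^2−.
Charge balance with sodium (+1) requires 1 complex ion per 2 sodium.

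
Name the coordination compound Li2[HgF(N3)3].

The 2 lithium counter-ions carry a total charge of +2, so each complex ion is 2−.
Ligand charges: 3×azido (-1 each), 1×fluoro (-1 each); total -4. So Hg + (-4) = 2−, giving Hg = +2.
Ligands are named alphabetically: azido before fluoro.
The complex ion is anionic, so mercury takes the -ate form mercurate(II).

lithium triazidofluoromercurate(II)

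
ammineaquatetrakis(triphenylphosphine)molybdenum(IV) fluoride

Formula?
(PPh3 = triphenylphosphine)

Ligands: 1 aqua (H2O, neutral), 4 triphenylphosphine (PPh3, neutral), 1 ammine (NH3, neutral). Ligand charge sum = 0.
Charge balance with fluoride (-1) requires 1 complex ion per 4 fluoride.

[Mo(H2O)(NH3)(PPh3)4]F4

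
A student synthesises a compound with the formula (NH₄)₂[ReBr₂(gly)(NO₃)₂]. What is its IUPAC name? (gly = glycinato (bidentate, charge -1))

The 2 ammonium counter-ions carry a total charge of +2, so each complex ion is 2−.
Ligand charges: 2×nitrato (-1 each), 1×glycinato (-1 each), 2×bromo (-1 each); total -5. So Re + (-5) = 2−, giving Re = +3.
The complex ion is anionic, so rhenium takes the -ate form rhenate(III).

ammonium dibromo(glycinato)dinitratorhenate(III)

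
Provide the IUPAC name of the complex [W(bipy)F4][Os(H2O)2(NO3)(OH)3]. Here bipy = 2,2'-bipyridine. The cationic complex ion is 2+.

(2,2'-bipyridine)tetrafluorotungsten(VI) diaquatrihydroxonitratoosmate(II)

The complex cation is given as 2+; its ligand charges sum to -4, so W = +6.
A 1:1 salt means the anion carries the equal and opposite charge, 2−.
Anion: ligand charges sum to -4; for the ion to be 2−, Os = +2.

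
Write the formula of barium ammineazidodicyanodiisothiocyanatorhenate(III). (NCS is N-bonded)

Ba[Re(CN)2(N3)(NCS)2(NH3)]

Ligands: 1 ammine (NH3, neutral), 1 azido (N3, -1), 2 cyano (CN, -1), 2 isothiocyanato (NCS, -1). Ligand charge sum = -5.
With Re in oxidation state +3, the complex ion is [Re...]^2−.
Charge balance with barium (+2) requires 1 complex ion per 1 barium.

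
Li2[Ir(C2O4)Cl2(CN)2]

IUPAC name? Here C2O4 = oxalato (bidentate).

lithium dichlorodicyanooxalatoiridate(IV)

The 2 lithium counter-ions carry a total charge of +2, so each complex ion is 2−.
Ligand charges: 2×cyano (-1 each), 1×oxalato (-2 each), 2×chloro (-1 each); total -6. So Ir + (-6) = 2−, giving Ir = +4.
Ligands are named alphabetically: chloro before cyano before oxalato.
The complex ion is anionic, so iridium takes the -ate form iridate(IV).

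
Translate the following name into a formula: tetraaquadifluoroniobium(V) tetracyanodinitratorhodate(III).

Cation [Nb…]: ligand charges -2, Nb(V) ⇒ ion charge 3+.
Anion [Rh…]: ligand charges -6, Rh(III) ⇒ ion charge 3−.
One 3+ cation balances one 3− anion.

[NbF2(H2O)4][Rh(CN)4(NO3)2]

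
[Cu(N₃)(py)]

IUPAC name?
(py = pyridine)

There is no counter-ion, so the complex is neutral overall.
Ligand charges: 1×azido (-1 each), 1×pyridine (neutral); total -1. So Cu + (-1) = 0, giving Cu = +1.
Ligands are named alphabetically: azido before pyridine.

azido(pyridine)copper(I)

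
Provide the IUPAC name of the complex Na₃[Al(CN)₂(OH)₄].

The 3 sodium counter-ions carry a total charge of +3, so each complex ion is 3−.
Ligand charges: 2×cyano (-1 each), 4×hydroxo (-1 each); total -6. So Al + (-6) = 3−, giving Al = +3.
Ligands are named alphabetically: cyano before hydroxo.
The complex ion is anionic, so aluminium takes the -ate form aluminate(III).

sodium dicyanotetrahydroxoaluminate(III)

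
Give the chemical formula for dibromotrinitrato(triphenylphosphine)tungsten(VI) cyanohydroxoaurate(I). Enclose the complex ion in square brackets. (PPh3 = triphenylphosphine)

[WBr2(NO3)3(PPh3)][Au(CN)(OH)]

Cation [W…]: ligand charges -5, W(VI) ⇒ ion charge 1+.
Anion [Au…]: ligand charges -2, Au(I) ⇒ ion charge 1−.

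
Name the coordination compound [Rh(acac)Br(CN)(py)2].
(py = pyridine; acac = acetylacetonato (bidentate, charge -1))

(acetylacetonato)bromocyanobis(pyridine)rhodium(III)

There is no counter-ion, so the complex is neutral overall.
Ligand charges: 1×bromo (-1 each), 1×cyano (-1 each), 2×pyridine (neutral), 1×acetylacetonato (-1 each); total -3. So Rh + (-3) = 0, giving Rh = +3.
Ligands are named alphabetically: acetylacetonato before bromo before cyano before pyridine.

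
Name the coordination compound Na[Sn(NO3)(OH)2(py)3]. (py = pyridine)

sodium dihydroxonitratotris(pyridine)stannate(II)

The 1 sodium counter-ion carries a total charge of +1, so each complex ion is 1−.
Ligand charges: 2×hydroxo (-1 each), 3×pyridine (neutral), 1×nitrato (-1 each); total -3. So Sn + (-3) = 1−, giving Sn = +2.
The complex ion is anionic, so tin takes the -ate form stannate(II).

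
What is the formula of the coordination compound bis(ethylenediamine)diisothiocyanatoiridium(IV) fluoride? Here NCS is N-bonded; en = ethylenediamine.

Ligands: 2 isothiocyanato (NCS, -1), 2 ethylenediamine (en, neutral). Ligand charge sum = -2.
With Ir in oxidation state +4, the complex ion is [Ir...]^2+.
Charge balance with fluoride (-1) requires 1 complex ion per 2 fluoride.

[Ir(en)2(NCS)2]F2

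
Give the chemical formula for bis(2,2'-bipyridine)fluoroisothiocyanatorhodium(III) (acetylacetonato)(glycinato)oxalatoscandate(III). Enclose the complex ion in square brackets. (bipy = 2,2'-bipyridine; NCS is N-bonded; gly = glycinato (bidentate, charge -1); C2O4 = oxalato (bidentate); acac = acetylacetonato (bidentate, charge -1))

[Rh(bipy)2F(NCS)][Sc(acac)(C2O4)(gly)]

Cation [Rh…]: ligand charges -2, Rh(III) ⇒ ion charge 1+.
Anion [Sc…]: ligand charges -4, Sc(III) ⇒ ion charge 1−.
One 1+ cation balances one 1− anion.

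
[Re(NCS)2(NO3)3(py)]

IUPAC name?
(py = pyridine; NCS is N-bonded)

diisothiocyanatotrinitrato(pyridine)rhenium(V)

There is no counter-ion, so the complex is neutral overall.
Ligand charges: 1×pyridine (neutral), 3×nitrato (-1 each), 2×isothiocyanato (-1 each); total -5. So Re + (-5) = 0, giving Re = +5.
Ligands are named alphabetically: isothiocyanato before nitrato before pyridine.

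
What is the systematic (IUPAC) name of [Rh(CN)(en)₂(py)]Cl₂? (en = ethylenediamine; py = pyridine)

The 2 chloride counter-ions carry a total charge of -2, so each complex ion is 2+.
Ligand charges: 2×ethylenediamine (neutral), 1×pyridine (neutral), 1×cyano (-1 each); total -1. So Rh + (-1) = 2+, giving Rh = +3.
Ligands are named alphabetically: cyano before ethylenediamine before pyridine.

cyanobis(ethylenediamine)(pyridine)rhodium(III) chloride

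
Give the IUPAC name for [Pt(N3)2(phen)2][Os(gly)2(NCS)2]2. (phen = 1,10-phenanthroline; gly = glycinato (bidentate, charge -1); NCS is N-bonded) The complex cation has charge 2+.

The complex cation is given as 2+; its ligand charges sum to -2, so Pt = +4.
With 2 anions per cation, each anion must be 2/2 = 1−.
Anion: ligand charges sum to -4; for the ion to be 1−, Os = +3.

diazidobis(1,10-phenanthroline)platinum(IV) bis(glycinato)diisothiocyanatoosmate(III)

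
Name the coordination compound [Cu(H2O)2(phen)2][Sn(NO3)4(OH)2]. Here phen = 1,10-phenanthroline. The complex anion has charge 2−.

diaquabis(1,10-phenanthroline)copper(II) dihydroxotetranitratostannate(IV)

Both ions are complex: the cation is named first with the plain metal name, the anion second with the -ate form; each ion's ligands are alphabetised independently.
The complex anion is given as 2−; its ligand charges sum to -6, so Sn = +4.
A 1:1 salt means the cation carries the equal and opposite charge, 2+.
Cation: ligand charges sum to 0; for the ion to be 2+, Cu = +2.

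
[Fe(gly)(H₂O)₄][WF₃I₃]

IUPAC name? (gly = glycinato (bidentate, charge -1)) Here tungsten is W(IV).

Both ions are complex: the cation is named first with the plain metal name, the anion second with the -ate form; each ion's ligands are alphabetised independently.
W is given as +4; the anion's ligand charges sum to -6, so the complex anion is 2−.
A 1:1 salt means the cation carries the equal and opposite charge, 2+.
Cation: ligand charges sum to -1; for the ion to be 2+, Fe = +3.

tetraaqua(glycinato)iron(III) trifluorotriiodotungstate(IV)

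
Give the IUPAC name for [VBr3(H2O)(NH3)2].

There is no counter-ion, so the complex is neutral overall.
Ligand charges: 1×aqua (neutral), 2×ammine (neutral), 3×bromo (-1 each); total -3. So V + (-3) = 0, giving V = +3.
Ligands are named alphabetically: ammine before aqua before bromo.

diammineaquatribromovanadium(III)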